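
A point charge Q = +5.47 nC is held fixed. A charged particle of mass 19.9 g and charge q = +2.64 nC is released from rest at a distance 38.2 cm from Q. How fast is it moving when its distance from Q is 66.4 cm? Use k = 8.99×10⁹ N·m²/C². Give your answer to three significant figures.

3.81×10⁻³ m/s

Only the electrostatic force acts, so mechanical energy is conserved: ½mv² = U₁ − U₂ = kQq(1/r₁ − 1/r₂).
U₁ − U₂ = (8.99×10⁹ N·m²/C²)(5.47×10⁻⁹ C)(2.64×10⁻⁹ C)(1/0.382 − 1/0.664) = 1.44×10⁻⁷ J.
v = √(2·1.44×10⁻⁷/0.0199) = 3.81×10⁻³ m/s.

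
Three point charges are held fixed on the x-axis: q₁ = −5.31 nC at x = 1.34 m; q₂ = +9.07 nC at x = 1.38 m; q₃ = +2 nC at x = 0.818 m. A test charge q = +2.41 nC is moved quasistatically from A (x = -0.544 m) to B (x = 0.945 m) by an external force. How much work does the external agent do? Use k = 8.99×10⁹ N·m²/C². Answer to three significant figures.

For quasistatic motion the external work equals the change in potential energy: W_ext = qΔV = q(V_B − V_A).
At A: distances to the source charges are 1.88 m, 1.92 m, 1.36 m; V_A = Σ kqᵢ/rᵢ = 30.2 V.
At B: distances to the source charges are 0.395 m, 0.435 m, 0.127 m; V_B = Σ kqᵢ/rᵢ = 208 V.
ΔV = V_B − V_A = 178 V.
W_ext = qΔV = (2.41×10⁻⁹ C)(178 V) = 4.29×10⁻⁷ J.

4.29×10⁻⁷ J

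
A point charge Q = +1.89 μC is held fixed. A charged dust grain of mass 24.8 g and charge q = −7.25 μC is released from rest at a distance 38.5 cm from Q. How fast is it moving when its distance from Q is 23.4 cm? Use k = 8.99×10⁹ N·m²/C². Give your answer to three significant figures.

Only the electrostatic force acts, so mechanical energy is conserved: ½mv² = U₁ − U₂ = kQq(1/r₁ − 1/r₂).
U₁ − U₂ = (8.99×10⁹ N·m²/C²)(1.89×10⁻⁶ C)(-7.25×10⁻⁶ C)(1/0.385 − 1/0.234) = 0.206 J.
v = √(2·0.206/0.0248) = 4.08 m/s.

4.08 m/s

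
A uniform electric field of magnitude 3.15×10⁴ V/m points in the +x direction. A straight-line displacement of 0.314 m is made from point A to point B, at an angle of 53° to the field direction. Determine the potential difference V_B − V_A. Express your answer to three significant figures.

Only the component of displacement along E changes the potential: ΔV = −E·d·cosθ.
ΔV = −(3.15×10⁴ V/m)(0.314 m)cos53° = -5950 V.

-5950 V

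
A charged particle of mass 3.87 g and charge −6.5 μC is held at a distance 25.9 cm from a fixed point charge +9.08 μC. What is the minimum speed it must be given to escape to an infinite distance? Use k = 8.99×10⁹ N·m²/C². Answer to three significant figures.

32.5 m/s

To just escape, total mechanical energy must reach zero at infinity: ½mv²_min + U = 0, so ½mv²_min = −U = |kQq|/r.
|U| = |kQq|/r = (8.99×10⁹ N·m²/C²)(9.08×10⁻⁶)(6.50×10⁻⁶)/(0.259) = 2.05 J.
v_min = √(2|U|/m) = √(2·2.05/3.87×10⁻³) = 32.5 m/s.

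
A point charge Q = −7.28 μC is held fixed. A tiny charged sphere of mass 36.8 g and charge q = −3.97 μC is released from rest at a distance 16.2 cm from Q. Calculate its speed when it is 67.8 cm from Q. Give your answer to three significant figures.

8.14 m/s

Only the electrostatic force acts, so mechanical energy is conserved: ½mv² = U₁ − U₂ = kQq(1/r₁ − 1/r₂).
U₁ − U₂ = (8.99×10⁹ N·m²/C²)(-7.28×10⁻⁶ C)(-3.97×10⁻⁶ C)(1/0.162 − 1/0.678) = 1.22 J.
v = √(2·1.22/0.0368) = 8.14 m/s.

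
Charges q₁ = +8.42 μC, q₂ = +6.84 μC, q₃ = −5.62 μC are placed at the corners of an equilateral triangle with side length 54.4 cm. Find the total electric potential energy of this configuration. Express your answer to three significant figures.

The assembly work is the sum of pairwise potential energies, U = Σ_{i<j} kqᵢqⱼ/rᵢⱼ.
All three pair separations equal the side length, 0.544 m.
U = (0.952) + (-0.782) + (-0.635) = -0.466 J.

-0.466 J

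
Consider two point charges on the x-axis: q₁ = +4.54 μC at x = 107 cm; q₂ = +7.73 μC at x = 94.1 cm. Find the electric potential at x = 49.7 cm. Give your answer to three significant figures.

The total potential is the scalar sum of each charge's contribution, V = Σ kqᵢ/rᵢ.
Distances from the field point to each charge: r₁ = 0.573 m, r₂ = 0.444 m.
V = k[(4.54×10⁻⁶)/(0.573) + (7.73×10⁻⁶)/(0.444)] = 2.28×10⁵ V.

2.28×10⁵ V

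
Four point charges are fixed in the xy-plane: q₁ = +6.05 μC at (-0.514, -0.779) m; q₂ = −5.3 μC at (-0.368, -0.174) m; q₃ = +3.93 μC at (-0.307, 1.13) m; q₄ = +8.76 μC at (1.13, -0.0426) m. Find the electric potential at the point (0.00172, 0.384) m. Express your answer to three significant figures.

8.06×10⁴ V

Electric potential is a scalar, so the contributions from each charge add algebraically: V = Σ kqᵢ/rᵢ.
Distances from the field point to each charge: r₁ = 1.27 m, r₂ = 0.669 m, r₃ = 0.807 m, r₄ = 1.21 m.
V = k[(6.05×10⁻⁶)/(1.27) + (-5.30×10⁻⁶)/(0.669) + (3.93×10⁻⁶)/(0.807) + (8.76×10⁻⁶)/(1.21)] = 8.06×10⁴ V.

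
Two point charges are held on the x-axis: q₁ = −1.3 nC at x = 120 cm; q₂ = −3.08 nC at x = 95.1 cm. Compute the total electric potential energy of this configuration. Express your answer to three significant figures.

1.45×10⁻⁷ J

The work to assemble the configuration equals its total potential energy, U = Σ kqᵢqⱼ/rᵢⱼ over all pairs.
Pair separations: r₁₂ = 0.249 m.
U = (1.45×10⁻⁷) = 1.45×10⁻⁷ J.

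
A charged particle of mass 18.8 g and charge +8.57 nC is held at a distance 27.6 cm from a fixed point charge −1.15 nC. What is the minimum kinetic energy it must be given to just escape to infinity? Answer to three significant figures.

To just escape, total mechanical energy must reach zero at infinity: ½mv²_min + U = 0, so ½mv²_min = −U = |kQq|/r.
|U| = |kQq|/r = (8.99×10⁹ N·m²/C²)(1.15×10⁻⁹)(8.57×10⁻⁹)/(0.276) = 3.21×10⁻⁷ J.

3.21×10⁻⁷ J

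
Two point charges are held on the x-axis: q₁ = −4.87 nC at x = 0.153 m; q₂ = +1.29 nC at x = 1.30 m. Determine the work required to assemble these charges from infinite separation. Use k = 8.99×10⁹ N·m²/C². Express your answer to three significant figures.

-4.92×10⁻⁸ J

The work to assemble the configuration equals its total potential energy, U = Σ kqᵢqⱼ/rᵢⱼ over all pairs.
Pair separations: r₁₂ = 1.15 m.
U = (-4.92×10⁻⁸) = -4.92×10⁻⁸ J.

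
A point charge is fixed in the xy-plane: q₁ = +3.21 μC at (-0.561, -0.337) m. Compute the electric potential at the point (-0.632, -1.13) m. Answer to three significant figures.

3.62×10⁴ V

Electric potential is a scalar, so the contributions from each charge add algebraically: V = Σ kqᵢ/rᵢ.
Distances from the field point to each charge: r₁ = 0.796 m.
V = k[(3.21×10⁻⁶)/(0.796)] = 3.62×10⁴ V.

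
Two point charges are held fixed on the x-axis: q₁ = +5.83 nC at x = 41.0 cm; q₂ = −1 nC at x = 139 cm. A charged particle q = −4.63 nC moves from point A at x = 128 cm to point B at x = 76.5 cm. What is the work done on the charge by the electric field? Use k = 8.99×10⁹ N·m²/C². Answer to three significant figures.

7.16×10⁻⁷ J

The work done by the electric force is W_field = −ΔU = −q(V_B − V_A) = q(V_A − V_B).
At A: distances to the source charges are 0.870 m, 0.110 m; V_A = Σ kqᵢ/rᵢ = -21.5 V.
At B: distances to the source charges are 0.355 m, 0.625 m; V_B = Σ kqᵢ/rᵢ = 133 V.
ΔV = V_B − V_A = 155 V.
W_field = −qΔV = −(-4.63×10⁻⁹ C)(155 V) = 7.16×10⁻⁷ J.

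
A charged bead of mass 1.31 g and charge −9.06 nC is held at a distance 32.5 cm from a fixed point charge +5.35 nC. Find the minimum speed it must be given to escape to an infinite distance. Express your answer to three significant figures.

0.0452 m/s

To just escape, total mechanical energy must reach zero at infinity: ½mv²_min + U = 0, so ½mv²_min = −U = |kQq|/r.
|U| = |kQq|/r = (8.99×10⁹ N·m²/C²)(5.35×10⁻⁹)(9.06×10⁻⁹)/(0.325) = 1.34×10⁻⁶ J.
v_min = √(2|U|/m) = √(2·1.34×10⁻⁶/1.31×10⁻³) = 0.0452 m/s.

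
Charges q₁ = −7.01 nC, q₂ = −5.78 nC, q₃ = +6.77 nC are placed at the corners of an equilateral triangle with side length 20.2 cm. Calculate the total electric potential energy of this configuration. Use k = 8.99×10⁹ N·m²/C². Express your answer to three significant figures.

-2.05×10⁻⁶ J

The assembly work is the sum of pairwise potential energies, U = Σ_{i<j} kqᵢqⱼ/rᵢⱼ.
All three pair separations equal the side length, 0.202 m.
U = (1.80×10⁻⁶) + (-2.11×10⁻⁶) + (-1.74×10⁻⁶) = -2.05×10⁻⁶ J.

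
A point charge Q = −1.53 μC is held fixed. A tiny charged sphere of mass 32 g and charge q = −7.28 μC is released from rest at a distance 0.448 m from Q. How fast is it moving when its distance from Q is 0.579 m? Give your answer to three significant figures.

1.78 m/s

Only the electrostatic force acts, so mechanical energy is conserved: ½mv² = U₁ − U₂ = kQq(1/r₁ − 1/r₂).
U₁ − U₂ = (8.99×10⁹ N·m²/C²)(-1.53×10⁻⁶ C)(-7.28×10⁻⁶ C)(1/0.448 − 1/0.579) = 0.0506 J.
v = √(2·0.0506/0.0320) = 1.78 m/s.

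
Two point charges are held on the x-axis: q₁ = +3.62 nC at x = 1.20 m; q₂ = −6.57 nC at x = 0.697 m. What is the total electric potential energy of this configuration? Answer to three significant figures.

-4.25×10⁻⁷ J

The work to assemble the configuration equals its total potential energy, U = Σ kqᵢqⱼ/rᵢⱼ over all pairs.
Pair separations: r₁₂ = 0.503 m.
U = (-4.25×10⁻⁷) = -4.25×10⁻⁷ J.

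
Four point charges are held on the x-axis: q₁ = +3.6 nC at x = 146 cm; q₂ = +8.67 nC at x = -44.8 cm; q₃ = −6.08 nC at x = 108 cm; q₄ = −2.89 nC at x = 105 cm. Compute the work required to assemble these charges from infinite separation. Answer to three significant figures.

The assembly work is the sum of pairwise potential energies, U = Σ_{i<j} kqᵢqⱼ/rᵢⱼ.
Pair separations: r₁₂ = 1.91 m, r₁₃ = 0.380 m, r₁₄ = 0.410 m, r₂₃ = 1.53 m, r₂₄ = 1.50 m, r₃₄ = 0.0300 m.
Summing all 6 pair terms gives U = 4.21×10⁻⁶ J.

4.21×10⁻⁶ J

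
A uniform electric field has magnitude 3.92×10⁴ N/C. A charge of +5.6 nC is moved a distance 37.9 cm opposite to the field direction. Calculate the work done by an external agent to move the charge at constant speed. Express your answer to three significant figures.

The potential change for a displacement 37.9 cm opposite to the field direction is ΔV = +Ed = 1.49×10⁴ V.
W_ext = qΔV = 8.32×10⁻⁵ J.

8.32×10⁻⁵ J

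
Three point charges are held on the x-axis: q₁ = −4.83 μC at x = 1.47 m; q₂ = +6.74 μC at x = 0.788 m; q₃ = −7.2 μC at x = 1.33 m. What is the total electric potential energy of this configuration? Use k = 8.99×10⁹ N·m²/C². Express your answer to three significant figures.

The work to assemble the configuration equals its total potential energy, U = Σ kqᵢqⱼ/rᵢⱼ over all pairs.
Pair separations: r₁₂ = 0.682 m, r₁₃ = 0.140 m, r₂₃ = 0.542 m.
U = (-0.429) + (2.23) + (-0.805) = 0.999 J.

0.999 J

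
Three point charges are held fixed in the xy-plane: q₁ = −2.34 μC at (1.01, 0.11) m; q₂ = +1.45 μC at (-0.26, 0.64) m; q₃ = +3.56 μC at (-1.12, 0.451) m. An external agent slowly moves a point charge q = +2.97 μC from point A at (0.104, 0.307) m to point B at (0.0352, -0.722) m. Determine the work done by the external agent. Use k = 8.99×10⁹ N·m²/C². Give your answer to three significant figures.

For quasistatic motion the external work equals the change in potential energy: W_ext = qΔV = q(V_B − V_A).
At A: distances to the source charges are 0.927 m, 0.493 m, 1.23 m; V_A = Σ kqᵢ/rᵢ = 2.97×10⁴ V.
At B: distances to the source charges are 1.28 m, 1.39 m, 1.65 m; V_B = Σ kqᵢ/rᵢ = 1.24×10⁴ V.
ΔV = V_B − V_A = -1.73×10⁴ V.
W_ext = qΔV = (2.97×10⁻⁶ C)(-1.73×10⁴ V) = -0.0515 J.

-0.0515 J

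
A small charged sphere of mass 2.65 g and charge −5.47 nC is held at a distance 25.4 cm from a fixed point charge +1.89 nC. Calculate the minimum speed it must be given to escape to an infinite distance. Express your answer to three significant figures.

To just escape, total mechanical energy must reach zero at infinity: ½mv²_min + U = 0, so ½mv²_min = −U = |kQq|/r.
|U| = |kQq|/r = (8.99×10⁹ N·m²/C²)(1.89×10⁻⁹)(5.47×10⁻⁹)/(0.254) = 3.66×10⁻⁷ J.
v_min = √(2|U|/m) = √(2·3.66×10⁻⁷/2.65×10⁻³) = 0.0166 m/s.

0.0166 m/s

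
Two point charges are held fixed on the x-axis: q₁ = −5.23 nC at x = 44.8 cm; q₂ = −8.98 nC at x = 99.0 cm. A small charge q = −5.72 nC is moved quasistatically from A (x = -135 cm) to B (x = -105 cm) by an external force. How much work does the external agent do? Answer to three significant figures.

For quasistatic motion the external work equals the change in potential energy: W_ext = qΔV = q(V_B − V_A).
At A: distances to the source charges are 1.80 m, 2.34 m; V_A = Σ kqᵢ/rᵢ = -60.7 V.
At B: distances to the source charges are 1.50 m, 2.04 m; V_B = Σ kqᵢ/rᵢ = -71.0 V.
ΔV = V_B − V_A = -10.3 V.
W_ext = qΔV = (-5.72×10⁻⁹ C)(-10.3 V) = 5.90×10⁻⁸ J.

5.90×10⁻⁸ J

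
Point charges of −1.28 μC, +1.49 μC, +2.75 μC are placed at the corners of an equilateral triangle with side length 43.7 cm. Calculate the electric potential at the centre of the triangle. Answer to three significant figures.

1.05×10⁵ V

Electric potential is a scalar, so the contributions from each charge add algebraically: V = Σ kqᵢ/rᵢ.
The distance from each vertex to the centroid is a/√3 = 0.252 m.
V = k[(-1.28×10⁻⁶)/(0.252) + (1.49×10⁻⁶)/(0.252) + (2.75×10⁻⁶)/(0.252)] = 1.05×10⁵ V.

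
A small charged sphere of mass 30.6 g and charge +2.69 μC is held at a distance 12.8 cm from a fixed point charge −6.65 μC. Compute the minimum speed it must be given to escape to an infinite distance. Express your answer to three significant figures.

To just escape, total mechanical energy must reach zero at infinity: ½mv²_min + U = 0, so ½mv²_min = −U = |kQq|/r.
|U| = |kQq|/r = (8.99×10⁹ N·m²/C²)(6.65×10⁻⁶)(2.69×10⁻⁶)/(0.128) = 1.26 J.
v_min = √(2|U|/m) = √(2·1.26/0.0306) = 9.06 m/s.

9.06 m/s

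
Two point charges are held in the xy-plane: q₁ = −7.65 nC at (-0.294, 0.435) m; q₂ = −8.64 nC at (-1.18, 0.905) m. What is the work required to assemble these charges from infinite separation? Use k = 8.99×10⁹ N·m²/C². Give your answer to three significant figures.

The work to assemble the configuration equals its total potential energy, U = Σ kqᵢqⱼ/rᵢⱼ over all pairs.
Pair separations: r₁₂ = 1.00 m.
U = (5.92×10⁻⁷) = 5.92×10⁻⁷ J.

5.92×10⁻⁷ J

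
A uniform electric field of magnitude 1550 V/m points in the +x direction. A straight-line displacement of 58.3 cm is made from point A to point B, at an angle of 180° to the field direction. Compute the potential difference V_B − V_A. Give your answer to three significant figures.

904 V

Only the component of displacement along E changes the potential: ΔV = −E·d·cosθ.
ΔV = −(1550 V/m)(0.583 m)cos180° = 904 V.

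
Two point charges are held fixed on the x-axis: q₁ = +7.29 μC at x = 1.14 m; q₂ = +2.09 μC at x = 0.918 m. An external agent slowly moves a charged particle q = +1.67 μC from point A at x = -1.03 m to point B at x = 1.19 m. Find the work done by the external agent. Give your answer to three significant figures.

2.24 J

For quasistatic motion the external work equals the change in potential energy: W_ext = qΔV = q(V_B − V_A).
At A: distances to the source charges are 2.17 m, 1.95 m; V_A = Σ kqᵢ/rᵢ = 3.98×10⁴ V.
At B: distances to the source charges are 0.0500 m, 0.272 m; V_B = Σ kqᵢ/rᵢ = 1.38×10⁶ V.
ΔV = V_B − V_A = 1.34×10⁶ V.
W_ext = qΔV = (1.67×10⁻⁶ C)(1.34×10⁶ V) = 2.24 J.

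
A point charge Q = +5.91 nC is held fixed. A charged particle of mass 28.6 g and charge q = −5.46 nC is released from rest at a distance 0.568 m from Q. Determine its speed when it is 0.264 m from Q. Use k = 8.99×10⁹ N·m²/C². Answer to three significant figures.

Only the electrostatic force acts, so mechanical energy is conserved: ½mv² = U₁ − U₂ = kQq(1/r₁ − 1/r₂).
U₁ − U₂ = (8.99×10⁹ N·m²/C²)(5.91×10⁻⁹ C)(-5.46×10⁻⁹ C)(1/0.568 − 1/0.264) = 5.88×10⁻⁷ J.
v = √(2·5.88×10⁻⁷/0.0286) = 6.41×10⁻³ m/s.

6.41×10⁻³ m/s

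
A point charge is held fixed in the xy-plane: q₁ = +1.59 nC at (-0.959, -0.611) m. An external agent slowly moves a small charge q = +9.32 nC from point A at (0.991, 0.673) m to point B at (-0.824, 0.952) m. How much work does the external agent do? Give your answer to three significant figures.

2.79×10⁻⁸ J

For quasistatic motion the external work equals the change in potential energy: W_ext = qΔV = q(V_B − V_A).
At A: distance to the source charge is 2.33 m; V_A = kq₁/r = 6.12 V.
At B: distance to the source charge is 1.57 m; V_B = kq₁/r = 9.11 V.
ΔV = V_B − V_A = 2.99 V.
W_ext = qΔV = (9.32×10⁻⁹ C)(2.99 V) = 2.79×10⁻⁸ J.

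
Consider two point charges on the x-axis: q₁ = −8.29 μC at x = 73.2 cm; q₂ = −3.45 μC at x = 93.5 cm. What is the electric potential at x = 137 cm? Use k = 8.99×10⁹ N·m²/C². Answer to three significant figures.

-1.88×10⁵ V

The total potential is the scalar sum of each charge's contribution, V = Σ kqᵢ/rᵢ.
Distances from the field point to each charge: r₁ = 0.638 m, r₂ = 0.435 m.
V = k[(-8.29×10⁻⁶)/(0.638) + (-3.45×10⁻⁶)/(0.435)] = -1.88×10⁵ V.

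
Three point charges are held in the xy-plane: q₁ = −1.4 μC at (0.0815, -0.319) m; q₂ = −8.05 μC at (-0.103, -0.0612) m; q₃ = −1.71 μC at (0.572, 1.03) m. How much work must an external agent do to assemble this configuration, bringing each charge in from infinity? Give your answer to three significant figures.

The work to assemble the configuration equals its total potential energy, U = Σ kqᵢqⱼ/rᵢⱼ over all pairs.
Pair separations: r₁₂ = 0.317 m, r₁₃ = 1.44 m, r₂₃ = 1.28 m.
U = (0.320) + (0.0150) + (0.0964) = 0.431 J.

0.431 J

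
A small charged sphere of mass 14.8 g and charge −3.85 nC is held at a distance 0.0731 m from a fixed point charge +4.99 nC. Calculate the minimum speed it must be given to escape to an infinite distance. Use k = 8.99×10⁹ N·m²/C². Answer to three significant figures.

0.0179 m/s

To just escape, total mechanical energy must reach zero at infinity: ½mv²_min + U = 0, so ½mv²_min = −U = |kQq|/r.
|U| = |kQq|/r = (8.99×10⁹ N·m²/C²)(4.99×10⁻⁹)(3.85×10⁻⁹)/(0.0731) = 2.36×10⁻⁶ J.
v_min = √(2|U|/m) = √(2·2.36×10⁻⁶/0.0148) = 0.0179 m/s.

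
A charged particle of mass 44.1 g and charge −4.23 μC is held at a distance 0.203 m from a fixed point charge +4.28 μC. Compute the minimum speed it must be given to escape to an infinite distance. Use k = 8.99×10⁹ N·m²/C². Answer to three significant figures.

To just escape, total mechanical energy must reach zero at infinity: ½mv²_min + U = 0, so ½mv²_min = −U = |kQq|/r.
|U| = |kQq|/r = (8.99×10⁹ N·m²/C²)(4.28×10⁻⁶)(4.23×10⁻⁶)/(0.203) = 0.802 J.
v_min = √(2|U|/m) = √(2·0.802/0.0441) = 6.03 m/s.

6.03 m/s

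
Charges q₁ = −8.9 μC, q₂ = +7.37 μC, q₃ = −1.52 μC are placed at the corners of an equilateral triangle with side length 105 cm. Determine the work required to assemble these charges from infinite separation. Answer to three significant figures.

-0.542 J

The assembly work is the sum of pairwise potential energies, U = Σ_{i<j} kqᵢqⱼ/rᵢⱼ.
All three pair separations equal the side length, 1.05 m.
U = (-0.562) + (0.116) + (-0.0959) = -0.542 J.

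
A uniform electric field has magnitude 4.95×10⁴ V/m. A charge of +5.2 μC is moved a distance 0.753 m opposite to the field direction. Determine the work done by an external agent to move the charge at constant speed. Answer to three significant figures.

0.194 J

The potential change for a displacement 0.753 m opposite to the field direction is ΔV = +Ed = 3.73×10⁴ V.
W_ext = qΔV = 0.194 J.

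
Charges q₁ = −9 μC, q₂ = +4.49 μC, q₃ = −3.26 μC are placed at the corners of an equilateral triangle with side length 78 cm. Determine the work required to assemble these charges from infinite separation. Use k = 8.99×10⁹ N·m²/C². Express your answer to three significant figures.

-0.296 J

The work to assemble the configuration equals its total potential energy, U = Σ kqᵢqⱼ/rᵢⱼ over all pairs.
All three pair separations equal the side length, 0.780 m.
U = (-0.466) + (0.338) + (-0.169) = -0.296 J.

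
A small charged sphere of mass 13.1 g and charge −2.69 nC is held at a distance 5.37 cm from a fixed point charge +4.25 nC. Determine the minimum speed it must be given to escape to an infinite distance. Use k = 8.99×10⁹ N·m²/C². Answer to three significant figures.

To just escape, total mechanical energy must reach zero at infinity: ½mv²_min + U = 0, so ½mv²_min = −U = |kQq|/r.
|U| = |kQq|/r = (8.99×10⁹ N·m²/C²)(4.25×10⁻⁹)(2.69×10⁻⁹)/(0.0537) = 1.91×10⁻⁶ J.
v_min = √(2|U|/m) = √(2·1.91×10⁻⁶/0.0131) = 0.0171 m/s.

0.0171 m/s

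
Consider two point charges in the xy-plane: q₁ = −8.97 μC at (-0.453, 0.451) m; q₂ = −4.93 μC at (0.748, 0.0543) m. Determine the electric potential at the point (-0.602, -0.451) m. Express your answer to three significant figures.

The total potential is the scalar sum of each charge's contribution, V = Σ kqᵢ/rᵢ.
Distances from the field point to each charge: r₁ = 0.914 m, r₂ = 1.44 m.
V = k[(-8.97×10⁻⁶)/(0.914) + (-4.93×10⁻⁶)/(1.44)] = -1.19×10⁵ V.

-1.19×10⁵ V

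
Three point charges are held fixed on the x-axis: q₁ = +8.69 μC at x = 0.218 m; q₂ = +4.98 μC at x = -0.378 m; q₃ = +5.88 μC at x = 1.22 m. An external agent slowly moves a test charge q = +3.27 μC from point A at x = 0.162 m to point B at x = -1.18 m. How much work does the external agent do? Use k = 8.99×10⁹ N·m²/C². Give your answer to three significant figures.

-4.56 J

For quasistatic motion the external work equals the change in potential energy: W_ext = qΔV = q(V_B − V_A).
At A: distances to the source charges are 0.0560 m, 0.540 m, 1.06 m; V_A = Σ kqᵢ/rᵢ = 1.53×10⁶ V.
At B: distances to the source charges are 1.40 m, 0.802 m, 2.40 m; V_B = Σ kqᵢ/rᵢ = 1.34×10⁵ V.
ΔV = V_B − V_A = -1.39×10⁶ V.
W_ext = qΔV = (3.27×10⁻⁶ C)(-1.39×10⁶ V) = -4.56 J.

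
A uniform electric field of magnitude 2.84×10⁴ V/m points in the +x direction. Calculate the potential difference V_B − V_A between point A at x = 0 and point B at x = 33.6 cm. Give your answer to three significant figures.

In a uniform field, potential decreases in the direction of E: V_B − V_A = −E·Δx.
V_B − V_A = −(2.84×10⁴ V/m)(0.336 m) = -9540 V.

-9540 V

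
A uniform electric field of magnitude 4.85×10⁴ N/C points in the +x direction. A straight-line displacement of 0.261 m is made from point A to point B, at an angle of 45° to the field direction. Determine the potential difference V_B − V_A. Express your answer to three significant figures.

Only the component of displacement along E changes the potential: ΔV = −E·d·cosθ.
ΔV = −(4.85×10⁴ V/m)(0.261 m)cos45° = -8950 V.

-8950 V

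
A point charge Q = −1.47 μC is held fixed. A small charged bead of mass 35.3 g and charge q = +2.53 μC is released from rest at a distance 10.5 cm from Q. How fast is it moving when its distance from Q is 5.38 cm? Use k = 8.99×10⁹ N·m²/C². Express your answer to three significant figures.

4.14 m/s

Only the electrostatic force acts, so mechanical energy is conserved: ½mv² = U₁ − U₂ = kQq(1/r₁ − 1/r₂).
U₁ − U₂ = (8.99×10⁹ N·m²/C²)(-1.47×10⁻⁶ C)(2.53×10⁻⁶ C)(1/0.105 − 1/0.0538) = 0.303 J.
v = √(2·0.303/0.0353) = 4.14 m/s.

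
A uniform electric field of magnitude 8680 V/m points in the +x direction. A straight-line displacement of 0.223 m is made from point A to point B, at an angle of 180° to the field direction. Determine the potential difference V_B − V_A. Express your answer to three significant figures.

Only the component of displacement along E changes the potential: ΔV = −E·d·cosθ.
ΔV = −(8680 V/m)(0.223 m)cos180° = 1940 V.

1940 V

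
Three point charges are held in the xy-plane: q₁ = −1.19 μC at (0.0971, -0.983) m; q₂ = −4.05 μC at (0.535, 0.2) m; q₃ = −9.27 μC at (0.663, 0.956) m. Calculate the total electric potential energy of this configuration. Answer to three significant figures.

0.524 J

The assembly work is the sum of pairwise potential energies, U = Σ_{i<j} kqᵢqⱼ/rᵢⱼ.
Pair separations: r₁₂ = 1.26 m, r₁₃ = 2.02 m, r₂₃ = 0.767 m.
U = (0.0343) + (0.0491) + (0.440) = 0.524 J.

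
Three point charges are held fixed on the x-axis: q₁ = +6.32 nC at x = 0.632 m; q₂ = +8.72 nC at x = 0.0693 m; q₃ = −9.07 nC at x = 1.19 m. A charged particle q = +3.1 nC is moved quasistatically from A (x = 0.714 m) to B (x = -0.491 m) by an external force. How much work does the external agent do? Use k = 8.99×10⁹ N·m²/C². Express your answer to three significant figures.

-1.55×10⁻⁶ J

For quasistatic motion the external work equals the change in potential energy: W_ext = qΔV = q(V_B − V_A).
At A: distances to the source charges are 0.0820 m, 0.645 m, 0.476 m; V_A = Σ kqᵢ/rᵢ = 643 V.
At B: distances to the source charges are 1.12 m, 0.560 m, 1.68 m; V_B = Σ kqᵢ/rᵢ = 142 V.
ΔV = V_B − V_A = -501 V.
W_ext = qΔV = (3.10×10⁻⁹ C)(-501 V) = -1.55×10⁻⁶ J.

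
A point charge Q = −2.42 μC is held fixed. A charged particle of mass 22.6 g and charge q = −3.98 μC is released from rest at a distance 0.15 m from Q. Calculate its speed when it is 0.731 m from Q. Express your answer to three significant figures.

Only the electrostatic force acts, so mechanical energy is conserved: ½mv² = U₁ − U₂ = kQq(1/r₁ − 1/r₂).
U₁ − U₂ = (8.99×10⁹ N·m²/C²)(-2.42×10⁻⁶ C)(-3.98×10⁻⁶ C)(1/0.150 − 1/0.731) = 0.459 J.
v = √(2·0.459/0.0226) = 6.37 m/s.

6.37 m/s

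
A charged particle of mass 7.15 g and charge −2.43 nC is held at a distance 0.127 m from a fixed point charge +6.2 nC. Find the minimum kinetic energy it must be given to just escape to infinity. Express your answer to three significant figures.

To just escape, total mechanical energy must reach zero at infinity: ½mv²_min + U = 0, so ½mv²_min = −U = |kQq|/r.
|U| = |kQq|/r = (8.99×10⁹ N·m²/C²)(6.20×10⁻⁹)(2.43×10⁻⁹)/(0.127) = 1.07×10⁻⁶ J.

1.07×10⁻⁶ J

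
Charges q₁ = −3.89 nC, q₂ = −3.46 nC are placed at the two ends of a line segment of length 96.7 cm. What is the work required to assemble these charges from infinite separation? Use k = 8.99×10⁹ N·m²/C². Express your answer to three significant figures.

1.25×10⁻⁷ J

The work to assemble the configuration equals its total potential energy, U = Σ kqᵢqⱼ/rᵢⱼ over all pairs.
The separation is r = 0.967 m.
U = (1.25×10⁻⁷) = 1.25×10⁻⁷ J.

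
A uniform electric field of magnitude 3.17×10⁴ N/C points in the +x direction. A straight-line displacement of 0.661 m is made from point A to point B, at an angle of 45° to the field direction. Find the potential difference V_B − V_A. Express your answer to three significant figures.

Only the component of displacement along E changes the potential: ΔV = −E·d·cosθ.
ΔV = −(3.17×10⁴ V/m)(0.661 m)cos45° = -1.48×10⁴ V.

-1.48×10⁴ V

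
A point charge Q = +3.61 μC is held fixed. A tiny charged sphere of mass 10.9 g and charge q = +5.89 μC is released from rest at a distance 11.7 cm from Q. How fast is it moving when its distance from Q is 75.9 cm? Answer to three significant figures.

Only the electrostatic force acts, so mechanical energy is conserved: ½mv² = U₁ − U₂ = kQq(1/r₁ − 1/r₂).
U₁ − U₂ = (8.99×10⁹ N·m²/C²)(3.61×10⁻⁶ C)(5.89×10⁻⁶ C)(1/0.117 − 1/0.759) = 1.38 J.
v = √(2·1.38/0.0109) = 15.9 m/s.

15.9 m/s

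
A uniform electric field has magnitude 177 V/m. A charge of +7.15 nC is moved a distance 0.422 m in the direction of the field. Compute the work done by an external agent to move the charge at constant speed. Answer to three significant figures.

-5.34×10⁻⁷ J

The potential change for a displacement 0.422 m in the direction of the field is ΔV = −Ed = -74.7 V.
W_ext = qΔV = -5.34×10⁻⁷ J.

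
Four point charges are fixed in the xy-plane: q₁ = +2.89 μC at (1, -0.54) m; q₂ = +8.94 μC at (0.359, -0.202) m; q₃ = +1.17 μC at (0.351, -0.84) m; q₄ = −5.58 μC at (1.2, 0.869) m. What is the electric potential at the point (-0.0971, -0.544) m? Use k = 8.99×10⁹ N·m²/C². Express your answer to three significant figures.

The total potential is the scalar sum of each charge's contribution, V = Σ kqᵢ/rᵢ.
Distances from the field point to each charge: r₁ = 1.10 m, r₂ = 0.570 m, r₃ = 0.537 m, r₄ = 1.92 m.
V = k[(2.89×10⁻⁶)/(1.10) + (8.94×10⁻⁶)/(0.570) + (1.17×10⁻⁶)/(0.537) + (-5.58×10⁻⁶)/(1.92)] = 1.58×10⁵ V.

1.58×10⁵ V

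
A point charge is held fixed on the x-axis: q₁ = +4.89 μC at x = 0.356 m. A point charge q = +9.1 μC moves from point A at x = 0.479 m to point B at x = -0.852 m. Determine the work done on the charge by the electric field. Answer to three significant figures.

The work done by the electric force is W_field = −ΔU = −q(V_B − V_A) = q(V_A − V_B).
At A: distance to the source charge is 0.123 m; V_A = kq₁/r = 3.57×10⁵ V.
At B: distance to the source charge is 1.21 m; V_B = kq₁/r = 3.64×10⁴ V.
ΔV = V_B − V_A = -3.21×10⁵ V.
W_field = −qΔV = −(9.10×10⁻⁶ C)(-3.21×10⁵ V) = 2.92 J.

2.92 J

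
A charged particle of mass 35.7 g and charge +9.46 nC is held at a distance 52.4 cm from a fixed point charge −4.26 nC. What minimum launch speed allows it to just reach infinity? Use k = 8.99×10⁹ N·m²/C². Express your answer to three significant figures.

6.22×10⁻³ m/s

To just escape, total mechanical energy must reach zero at infinity: ½mv²_min + U = 0, so ½mv²_min = −U = |kQq|/r.
|U| = |kQq|/r = (8.99×10⁹ N·m²/C²)(4.26×10⁻⁹)(9.46×10⁻⁹)/(0.524) = 6.91×10⁻⁷ J.
v_min = √(2|U|/m) = √(2·6.91×10⁻⁷/0.0357) = 6.22×10⁻³ m/s.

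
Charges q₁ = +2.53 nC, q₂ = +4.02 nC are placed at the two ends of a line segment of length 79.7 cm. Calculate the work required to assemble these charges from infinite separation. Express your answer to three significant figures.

The assembly work is the sum of pairwise potential energies, U = Σ_{i<j} kqᵢqⱼ/rᵢⱼ.
The separation is r = 0.797 m.
U = (1.15×10⁻⁷) = 1.15×10⁻⁷ J.

1.15×10⁻⁷ J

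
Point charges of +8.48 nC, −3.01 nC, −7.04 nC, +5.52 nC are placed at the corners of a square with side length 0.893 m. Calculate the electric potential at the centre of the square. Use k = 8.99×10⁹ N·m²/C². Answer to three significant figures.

56.2 V

The total potential is the scalar sum of each charge's contribution, V = Σ kqᵢ/rᵢ.
The distance from each corner to the centre is a√2/2 = 0.631 m.
V = k[(8.48×10⁻⁹)/(0.631) + (-3.01×10⁻⁹)/(0.631) + (-7.04×10⁻⁹)/(0.631) + (5.52×10⁻⁹)/(0.631)] = 56.2 V.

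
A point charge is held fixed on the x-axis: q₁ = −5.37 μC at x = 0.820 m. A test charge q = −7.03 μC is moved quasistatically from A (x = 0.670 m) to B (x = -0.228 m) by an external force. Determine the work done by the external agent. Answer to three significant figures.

For quasistatic motion the external work equals the change in potential energy: W_ext = qΔV = q(V_B − V_A).
At A: distance to the source charge is 0.150 m; V_A = kq₁/r = -3.22×10⁵ V.
At B: distance to the source charge is 1.05 m; V_B = kq₁/r = -4.61×10⁴ V.
ΔV = V_B − V_A = 2.76×10⁵ V.
W_ext = qΔV = (-7.03×10⁻⁶ C)(2.76×10⁵ V) = -1.94 J.

-1.94 J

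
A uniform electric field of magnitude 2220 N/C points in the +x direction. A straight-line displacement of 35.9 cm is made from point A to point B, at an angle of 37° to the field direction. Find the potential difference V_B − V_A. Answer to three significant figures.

Only the component of displacement along E changes the potential: ΔV = −E·d·cosθ.
ΔV = −(2220 V/m)(0.359 m)cos37° = -636 V.

-636 V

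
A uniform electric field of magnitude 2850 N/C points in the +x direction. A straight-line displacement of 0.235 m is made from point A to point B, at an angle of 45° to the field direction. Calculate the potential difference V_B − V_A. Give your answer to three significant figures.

Only the component of displacement along E changes the potential: ΔV = −E·d·cosθ.
ΔV = −(2850 V/m)(0.235 m)cos45° = -474 V.

-474 V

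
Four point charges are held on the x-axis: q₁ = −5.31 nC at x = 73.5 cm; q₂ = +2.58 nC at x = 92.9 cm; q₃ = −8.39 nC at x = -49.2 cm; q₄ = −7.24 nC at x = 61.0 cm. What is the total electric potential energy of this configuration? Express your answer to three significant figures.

The assembly work is the sum of pairwise potential energies, U = Σ_{i<j} kqᵢqⱼ/rᵢⱼ.
Pair separations: r₁₂ = 0.194 m, r₁₃ = 1.23 m, r₁₄ = 0.125 m, r₂₃ = 1.42 m, r₂₄ = 0.319 m, r₃₄ = 1.10 m.
Summing all 6 pair terms gives U = 2.29×10⁻⁶ J.

2.29×10⁻⁶ J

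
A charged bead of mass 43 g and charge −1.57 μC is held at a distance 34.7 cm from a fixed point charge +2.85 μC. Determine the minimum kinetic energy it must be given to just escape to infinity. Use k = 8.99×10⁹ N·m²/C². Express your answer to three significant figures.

0.116 J

To just escape, total mechanical energy must reach zero at infinity: ½mv²_min + U = 0, so ½mv²_min = −U = |kQq|/r.
|U| = |kQq|/r = (8.99×10⁹ N·m²/C²)(2.85×10⁻⁶)(1.57×10⁻⁶)/(0.347) = 0.116 J.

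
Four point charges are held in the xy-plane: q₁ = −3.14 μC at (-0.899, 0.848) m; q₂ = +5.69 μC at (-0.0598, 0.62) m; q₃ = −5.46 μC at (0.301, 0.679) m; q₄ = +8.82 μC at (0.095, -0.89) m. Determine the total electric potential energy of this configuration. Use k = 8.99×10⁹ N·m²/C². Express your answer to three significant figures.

-0.922 J

The assembly work is the sum of pairwise potential energies, U = Σ_{i<j} kqᵢqⱼ/rᵢⱼ.
Pair separations: r₁₂ = 0.870 m, r₁₃ = 1.21 m, r₁₄ = 2.00 m, r₂₃ = 0.366 m, r₂₄ = 1.52 m, r₃₄ = 1.58 m.
Summing all 6 pair terms gives U = -0.922 J.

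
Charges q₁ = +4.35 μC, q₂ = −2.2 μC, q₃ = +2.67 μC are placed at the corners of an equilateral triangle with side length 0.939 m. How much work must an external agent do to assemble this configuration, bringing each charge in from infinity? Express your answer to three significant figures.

The assembly work is the sum of pairwise potential energies, U = Σ_{i<j} kqᵢqⱼ/rᵢⱼ.
All three pair separations equal the side length, 0.939 m.
U = (-0.0916) + (0.111) + (-0.0562) = -0.0367 J.

-0.0367 J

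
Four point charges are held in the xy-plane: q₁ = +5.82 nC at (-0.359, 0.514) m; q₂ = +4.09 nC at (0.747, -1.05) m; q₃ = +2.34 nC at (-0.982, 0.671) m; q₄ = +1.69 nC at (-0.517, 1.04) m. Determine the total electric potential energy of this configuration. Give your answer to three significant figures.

5.84×10⁻⁷ J

The work to assemble the configuration equals its total potential energy, U = Σ kqᵢqⱼ/rᵢⱼ over all pairs.
Pair separations: r₁₂ = 1.92 m, r₁₃ = 0.642 m, r₁₄ = 0.549 m, r₂₃ = 2.44 m, r₂₄ = 2.44 m, r₃₄ = 0.594 m.
Summing all 6 pair terms gives U = 5.84×10⁻⁷ J.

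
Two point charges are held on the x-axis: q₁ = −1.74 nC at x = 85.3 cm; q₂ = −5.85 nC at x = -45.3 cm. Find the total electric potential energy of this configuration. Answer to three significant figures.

7.01×10⁻⁸ J

The work to assemble the configuration equals its total potential energy, U = Σ kqᵢqⱼ/rᵢⱼ over all pairs.
Pair separations: r₁₂ = 1.31 m.
U = (7.01×10⁻⁸) = 7.01×10⁻⁸ J.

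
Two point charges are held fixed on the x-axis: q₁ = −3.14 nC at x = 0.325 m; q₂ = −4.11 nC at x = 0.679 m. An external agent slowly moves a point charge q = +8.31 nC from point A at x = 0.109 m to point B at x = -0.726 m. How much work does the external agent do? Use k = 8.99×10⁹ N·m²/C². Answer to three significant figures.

For quasistatic motion the external work equals the change in potential energy: W_ext = qΔV = q(V_B − V_A).
At A: distances to the source charges are 0.216 m, 0.570 m; V_A = Σ kqᵢ/rᵢ = -196 V.
At B: distances to the source charges are 1.05 m, 1.41 m; V_B = Σ kqᵢ/rᵢ = -53.2 V.
ΔV = V_B − V_A = 142 V.
W_ext = qΔV = (8.31×10⁻⁹ C)(142 V) = 1.18×10⁻⁶ J.

1.18×10⁻⁶ J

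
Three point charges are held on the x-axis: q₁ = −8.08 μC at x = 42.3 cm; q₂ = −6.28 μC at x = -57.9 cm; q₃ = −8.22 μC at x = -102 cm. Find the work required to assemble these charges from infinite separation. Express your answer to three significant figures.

1.92 J

The work to assemble the configuration equals its total potential energy, U = Σ kqᵢqⱼ/rᵢⱼ over all pairs.
Pair separations: r₁₂ = 1.00 m, r₁₃ = 1.44 m, r₂₃ = 0.441 m.
U = (0.455) + (0.414) + (1.05) = 1.92 J.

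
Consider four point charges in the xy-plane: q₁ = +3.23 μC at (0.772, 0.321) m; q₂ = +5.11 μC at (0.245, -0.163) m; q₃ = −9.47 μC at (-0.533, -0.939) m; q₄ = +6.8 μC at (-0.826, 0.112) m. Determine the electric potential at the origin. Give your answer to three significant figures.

The total potential is the scalar sum of each charge's contribution, V = Σ kqᵢ/rᵢ.
Distances from the field point to each charge: r₁ = 0.836 m, r₂ = 0.294 m, r₃ = 1.08 m, r₄ = 0.834 m.
V = k[(3.23×10⁻⁶)/(0.836) + (5.11×10⁻⁶)/(0.294) + (-9.47×10⁻⁶)/(1.08) + (6.80×10⁻⁶)/(0.834)] = 1.85×10⁵ V.

1.85×10⁵ V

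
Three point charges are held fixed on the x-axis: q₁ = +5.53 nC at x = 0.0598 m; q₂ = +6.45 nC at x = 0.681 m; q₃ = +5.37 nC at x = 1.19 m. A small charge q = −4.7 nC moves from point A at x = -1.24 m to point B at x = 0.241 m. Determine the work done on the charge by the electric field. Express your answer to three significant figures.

The work done by the electric force is W_field = −ΔU = −q(V_B − V_A) = q(V_A − V_B).
At A: distances to the source charges are 1.30 m, 1.92 m, 2.43 m; V_A = Σ kqᵢ/rᵢ = 88.3 V.
At B: distances to the source charges are 0.181 m, 0.440 m, 0.949 m; V_B = Σ kqᵢ/rᵢ = 457 V.
ΔV = V_B − V_A = 369 V.
W_field = −qΔV = −(-4.70×10⁻⁹ C)(369 V) = 1.73×10⁻⁶ J.

1.73×10⁻⁶ J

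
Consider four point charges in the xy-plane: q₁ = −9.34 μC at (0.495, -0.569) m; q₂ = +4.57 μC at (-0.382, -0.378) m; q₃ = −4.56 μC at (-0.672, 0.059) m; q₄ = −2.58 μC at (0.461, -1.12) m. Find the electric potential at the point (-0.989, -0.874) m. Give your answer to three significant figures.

Electric potential is a scalar, so the contributions from each charge add algebraically: V = Σ kqᵢ/rᵢ.
Distances from the field point to each charge: r₁ = 1.52 m, r₂ = 0.784 m, r₃ = 0.985 m, r₄ = 1.47 m.
V = k[(-9.34×10⁻⁶)/(1.52) + (4.57×10⁻⁶)/(0.784) + (-4.56×10⁻⁶)/(0.985) + (-2.58×10⁻⁶)/(1.47)] = -6.04×10⁴ V.

-6.04×10⁴ V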